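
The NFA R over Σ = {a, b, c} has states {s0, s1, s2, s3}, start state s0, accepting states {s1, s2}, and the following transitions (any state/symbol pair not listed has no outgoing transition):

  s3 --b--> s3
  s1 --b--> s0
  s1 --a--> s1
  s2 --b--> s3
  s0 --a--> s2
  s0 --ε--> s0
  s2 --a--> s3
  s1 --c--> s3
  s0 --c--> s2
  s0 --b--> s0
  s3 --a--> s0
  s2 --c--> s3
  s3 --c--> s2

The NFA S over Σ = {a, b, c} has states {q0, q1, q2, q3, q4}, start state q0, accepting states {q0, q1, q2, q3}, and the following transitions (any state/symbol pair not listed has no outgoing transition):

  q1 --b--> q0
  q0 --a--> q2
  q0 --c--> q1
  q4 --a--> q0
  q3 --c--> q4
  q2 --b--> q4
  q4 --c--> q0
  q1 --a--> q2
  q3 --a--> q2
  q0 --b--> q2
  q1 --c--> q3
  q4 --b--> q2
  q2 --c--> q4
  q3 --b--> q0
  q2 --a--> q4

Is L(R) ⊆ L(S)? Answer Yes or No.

The string ba is in L(R) but not in L(S).
So L(R) ⊄ L(S).

No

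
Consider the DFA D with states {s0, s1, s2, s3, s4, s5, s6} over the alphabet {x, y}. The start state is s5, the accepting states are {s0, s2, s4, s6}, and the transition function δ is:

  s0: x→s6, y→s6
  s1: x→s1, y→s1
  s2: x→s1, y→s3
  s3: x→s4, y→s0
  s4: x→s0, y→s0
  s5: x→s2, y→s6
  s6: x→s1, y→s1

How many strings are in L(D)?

12

The useful subgraph on states {s0, s2, s3, s4, s5, s6} is acyclic, so L(D) is finite; the longest accepting path visits 6 useful states, giving maximum string length 5.
Counting accepting paths from s5 by length: 2 of length 1, 2 of length 3, 4 of length 4, 4 of length 5. Total 12.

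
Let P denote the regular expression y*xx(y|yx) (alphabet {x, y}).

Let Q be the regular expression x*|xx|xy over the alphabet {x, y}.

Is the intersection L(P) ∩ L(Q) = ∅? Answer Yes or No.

Converting the expression P to a DFA (subset construction, then merging equivalent states) gives the minimal DFA with states {p0, p1, p2, p3, p4, p5}, start state p0, accepting states {p4, p5} and transitions p0: x→p1, y→p0; p1: x→p2, y→p3; p2: x→p3, y→p4; p3: x→p3, y→p3; p4: x→p5, y→p3; p5: x→p3, y→p3.
Converting the expression Q to a DFA (subset construction, then merging equivalent states) gives the minimal DFA with states {q0, q1, q2, q3, q4}, start state q0, accepting states {q0, q1, q3, q4} and transitions q0: x→q1, y→q2; q1: x→q3, y→q4; q2: x→q2, y→q2; q3: x→q3, y→q2; q4: x→q2, y→q2.
Exploring the product automaton P × Q from the start pair (p0, q0), following both machines on each input symbol, reaches 11 state pairs: (p0, q0), (p1, q1), (p0, q2), (p2, q3), (p3, q4), (p1, q2), (p3, q3), (p4, q2), (p3, q2), (p2, q2), (p5, q2).
P accepts in {p4, p5} and Q accepts in {q0, q1, q3, q4}; no reachable pair has both components accepting, so no string drives both machines to acceptance simultaneously and L(P) ∩ L(Q) = ∅.
So no string is accepted by both, and the intersection is empty.

Yes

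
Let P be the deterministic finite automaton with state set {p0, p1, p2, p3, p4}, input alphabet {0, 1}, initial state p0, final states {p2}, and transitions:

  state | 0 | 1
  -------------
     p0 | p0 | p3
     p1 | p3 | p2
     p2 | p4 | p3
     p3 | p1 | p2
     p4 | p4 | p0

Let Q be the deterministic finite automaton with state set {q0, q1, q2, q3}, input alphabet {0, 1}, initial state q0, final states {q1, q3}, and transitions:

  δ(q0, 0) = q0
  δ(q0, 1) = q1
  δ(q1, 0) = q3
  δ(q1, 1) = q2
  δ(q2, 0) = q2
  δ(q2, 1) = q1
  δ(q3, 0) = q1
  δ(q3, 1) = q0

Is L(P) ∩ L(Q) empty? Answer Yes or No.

No

The string 110111 is accepted by both P and Q.
Hence L(P) ∩ L(Q) ≠ ∅.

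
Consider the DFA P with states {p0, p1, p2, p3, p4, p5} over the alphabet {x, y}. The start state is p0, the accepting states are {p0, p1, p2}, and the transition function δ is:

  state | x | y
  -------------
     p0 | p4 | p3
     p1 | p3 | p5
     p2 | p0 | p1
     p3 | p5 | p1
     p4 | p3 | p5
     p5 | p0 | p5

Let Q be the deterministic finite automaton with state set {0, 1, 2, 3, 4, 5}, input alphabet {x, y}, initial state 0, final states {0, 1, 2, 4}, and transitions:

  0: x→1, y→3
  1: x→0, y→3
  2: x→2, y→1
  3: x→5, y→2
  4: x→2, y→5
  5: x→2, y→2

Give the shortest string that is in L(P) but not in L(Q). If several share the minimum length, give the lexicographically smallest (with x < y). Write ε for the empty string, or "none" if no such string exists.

xxy

The string xxy is accepted by P but not by Q.
No shorter string lies in the difference, and xxy is the lexicographically first length-3 string in L(P) \ L(Q).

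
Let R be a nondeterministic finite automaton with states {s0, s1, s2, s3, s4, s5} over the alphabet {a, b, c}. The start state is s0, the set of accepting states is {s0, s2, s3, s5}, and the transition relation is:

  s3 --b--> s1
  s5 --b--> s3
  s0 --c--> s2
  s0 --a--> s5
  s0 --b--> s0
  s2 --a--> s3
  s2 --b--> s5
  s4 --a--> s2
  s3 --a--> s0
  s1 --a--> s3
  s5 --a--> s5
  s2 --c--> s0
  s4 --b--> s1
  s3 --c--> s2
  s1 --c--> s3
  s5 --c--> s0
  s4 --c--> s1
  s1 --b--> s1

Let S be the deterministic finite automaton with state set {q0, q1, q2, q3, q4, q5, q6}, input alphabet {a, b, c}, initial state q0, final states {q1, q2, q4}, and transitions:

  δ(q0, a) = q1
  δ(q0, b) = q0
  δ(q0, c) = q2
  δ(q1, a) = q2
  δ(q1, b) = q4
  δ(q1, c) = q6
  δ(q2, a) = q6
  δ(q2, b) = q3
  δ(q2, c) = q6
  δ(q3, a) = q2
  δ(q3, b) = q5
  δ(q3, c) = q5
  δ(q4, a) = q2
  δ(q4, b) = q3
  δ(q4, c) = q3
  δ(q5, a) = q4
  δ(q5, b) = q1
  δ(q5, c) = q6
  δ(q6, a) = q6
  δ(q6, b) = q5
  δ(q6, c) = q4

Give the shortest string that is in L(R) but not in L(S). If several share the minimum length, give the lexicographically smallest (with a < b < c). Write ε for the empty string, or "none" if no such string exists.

ε

The empty string ε is accepted by R but not by S.
Since ε is the unique shortest string, it is the required witness.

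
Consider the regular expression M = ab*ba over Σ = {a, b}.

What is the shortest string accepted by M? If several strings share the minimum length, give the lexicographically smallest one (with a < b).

By inspection of the expression, no string of length less than 3 matches, and aba is the lexicographically first match of length 3.

aba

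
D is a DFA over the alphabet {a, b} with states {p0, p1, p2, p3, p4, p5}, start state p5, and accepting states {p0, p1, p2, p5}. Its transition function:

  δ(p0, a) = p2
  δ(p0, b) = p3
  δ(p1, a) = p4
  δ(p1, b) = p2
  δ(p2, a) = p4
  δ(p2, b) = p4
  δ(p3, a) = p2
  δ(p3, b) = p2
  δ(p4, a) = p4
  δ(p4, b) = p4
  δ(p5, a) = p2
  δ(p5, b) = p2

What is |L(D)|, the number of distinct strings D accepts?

3

The useful subgraph on states {p2, p5} is acyclic, so L(D) is finite; the longest accepting path visits 2 useful states, giving maximum string length 1.
Counting accepting paths from p5 by length: 1 of length 0, 2 of length 1. Total 3.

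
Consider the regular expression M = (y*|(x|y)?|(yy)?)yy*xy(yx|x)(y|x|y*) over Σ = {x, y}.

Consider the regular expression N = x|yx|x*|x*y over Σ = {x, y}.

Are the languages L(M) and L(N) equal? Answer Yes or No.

No

The string yxyx is accepted by M but rejected by N.
So L(M) ≠ L(N).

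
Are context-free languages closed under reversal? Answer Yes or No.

Yes

Reversing the right-hand side of every production of a context-free grammar for L gives a context-free grammar for Lᴿ (induction on derivation length).
So the context-free languages are closed under reversal.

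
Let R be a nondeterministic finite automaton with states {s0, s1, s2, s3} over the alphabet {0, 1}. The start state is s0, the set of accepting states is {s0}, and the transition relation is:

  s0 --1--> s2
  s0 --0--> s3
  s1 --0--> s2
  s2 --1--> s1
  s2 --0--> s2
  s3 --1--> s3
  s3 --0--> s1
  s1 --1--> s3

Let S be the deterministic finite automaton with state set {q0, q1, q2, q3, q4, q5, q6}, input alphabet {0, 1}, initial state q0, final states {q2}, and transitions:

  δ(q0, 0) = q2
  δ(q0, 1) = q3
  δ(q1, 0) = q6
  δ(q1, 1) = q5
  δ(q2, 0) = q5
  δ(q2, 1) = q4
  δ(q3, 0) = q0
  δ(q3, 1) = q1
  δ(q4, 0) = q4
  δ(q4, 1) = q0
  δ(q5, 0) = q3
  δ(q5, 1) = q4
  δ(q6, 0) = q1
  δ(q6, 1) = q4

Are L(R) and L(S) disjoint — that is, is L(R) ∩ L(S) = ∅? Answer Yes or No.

Exploring the product automaton R × S from the start pair (s0, q0), following both machines on each input symbol, reaches 21 state pairs: (s0, q0), (s3, q2), (s2, q3), (s1, q5), (s3, q4), (s2, q0), (s1, q1), (s1, q4), (s3, q0), (s2, q2), (s1, q3), (s2, q6), (s3, q5), (s2, q4), (s1, q2), (s3, q3), (s2, q5), (s3, q1), (s2, q1), (s1, q0), (s1, q6).
R accepts in {s0} and S accepts in {q2}; no reachable pair has both components accepting, so no string drives both machines to acceptance simultaneously and L(R) ∩ L(S) = ∅.
So no string is accepted by both, and the intersection is empty.

Yes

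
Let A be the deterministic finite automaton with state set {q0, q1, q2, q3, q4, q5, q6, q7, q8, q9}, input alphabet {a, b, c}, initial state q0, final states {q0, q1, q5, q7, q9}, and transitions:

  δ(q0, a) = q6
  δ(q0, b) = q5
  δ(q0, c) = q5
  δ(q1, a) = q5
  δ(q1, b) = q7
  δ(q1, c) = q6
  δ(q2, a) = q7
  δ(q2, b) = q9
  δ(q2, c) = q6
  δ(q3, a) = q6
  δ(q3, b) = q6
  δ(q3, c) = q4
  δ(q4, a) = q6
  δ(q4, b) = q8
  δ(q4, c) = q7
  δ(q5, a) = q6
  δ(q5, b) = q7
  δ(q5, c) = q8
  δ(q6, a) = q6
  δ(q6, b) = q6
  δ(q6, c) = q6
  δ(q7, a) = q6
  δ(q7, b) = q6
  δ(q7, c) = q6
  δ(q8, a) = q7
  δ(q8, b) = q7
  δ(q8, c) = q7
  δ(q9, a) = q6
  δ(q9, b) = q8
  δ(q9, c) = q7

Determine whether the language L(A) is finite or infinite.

finite

The useful states (reachable from q0 and able to reach an accepting state) are {q0, q5, q7, q8}.
Restricted to these states the transition graph has no cycle, so every accepting path has bounded length and L is finite.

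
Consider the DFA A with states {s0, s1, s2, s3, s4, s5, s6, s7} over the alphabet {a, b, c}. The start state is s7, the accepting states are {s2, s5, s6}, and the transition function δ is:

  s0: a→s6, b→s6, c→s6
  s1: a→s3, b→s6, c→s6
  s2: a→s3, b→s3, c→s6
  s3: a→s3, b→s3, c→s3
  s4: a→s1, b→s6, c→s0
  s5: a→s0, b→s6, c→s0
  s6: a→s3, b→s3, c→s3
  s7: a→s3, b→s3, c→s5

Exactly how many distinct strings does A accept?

8

The useful subgraph on states {s0, s5, s6, s7} is acyclic, so L(A) is finite; the longest accepting path visits 4 useful states, giving maximum string length 3.
Counting accepting paths from s7 by length: 1 of length 1, 1 of length 2, 6 of length 3. Total 8.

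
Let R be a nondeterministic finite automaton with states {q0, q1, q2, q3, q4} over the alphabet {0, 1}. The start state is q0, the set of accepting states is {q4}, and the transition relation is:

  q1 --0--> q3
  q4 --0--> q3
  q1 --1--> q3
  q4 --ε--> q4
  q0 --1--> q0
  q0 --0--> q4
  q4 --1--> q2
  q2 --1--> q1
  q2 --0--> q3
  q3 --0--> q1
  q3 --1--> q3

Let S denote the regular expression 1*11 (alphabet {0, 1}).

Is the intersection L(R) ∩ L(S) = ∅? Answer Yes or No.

Converting the expression S to a DFA (subset construction, then merging equivalent states) gives the minimal DFA with states {s0, s1, s2, s3}, start state s0, accepting states {s3} and transitions s0: 0→s1, 1→s2; s1: 0→s1, 1→s1; s2: 0→s1, 1→s3; s3: 0→s1, 1→s3.
Exploring the product automaton R × S from the start pair (q0, s0), following both machines on each input symbol, reaches 7 state pairs: (q0, s0), (q4, s1), (q0, s2), (q3, s1), (q2, s1), (q0, s3), (q1, s1).
R accepts in {q4} and S accepts in {s3}; no reachable pair has both components accepting, so no string drives both machines to acceptance simultaneously and L(R) ∩ L(S) = ∅.
So no string is accepted by both, and the intersection is empty.

Yes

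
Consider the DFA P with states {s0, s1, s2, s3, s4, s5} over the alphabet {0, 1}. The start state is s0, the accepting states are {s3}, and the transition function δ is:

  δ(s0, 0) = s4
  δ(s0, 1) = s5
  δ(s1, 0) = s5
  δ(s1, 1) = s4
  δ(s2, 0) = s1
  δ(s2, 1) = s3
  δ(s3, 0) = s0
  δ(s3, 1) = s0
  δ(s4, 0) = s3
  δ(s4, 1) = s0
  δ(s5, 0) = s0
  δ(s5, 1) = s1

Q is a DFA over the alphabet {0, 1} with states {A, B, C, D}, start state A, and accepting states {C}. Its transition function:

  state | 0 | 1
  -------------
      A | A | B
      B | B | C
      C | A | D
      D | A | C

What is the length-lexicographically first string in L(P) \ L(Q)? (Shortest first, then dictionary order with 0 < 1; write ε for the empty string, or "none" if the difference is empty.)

00

The string 00 is accepted by P but not by Q.
No shorter string lies in the difference, and 00 is the lexicographically first length-2 string in L(P) \ L(Q).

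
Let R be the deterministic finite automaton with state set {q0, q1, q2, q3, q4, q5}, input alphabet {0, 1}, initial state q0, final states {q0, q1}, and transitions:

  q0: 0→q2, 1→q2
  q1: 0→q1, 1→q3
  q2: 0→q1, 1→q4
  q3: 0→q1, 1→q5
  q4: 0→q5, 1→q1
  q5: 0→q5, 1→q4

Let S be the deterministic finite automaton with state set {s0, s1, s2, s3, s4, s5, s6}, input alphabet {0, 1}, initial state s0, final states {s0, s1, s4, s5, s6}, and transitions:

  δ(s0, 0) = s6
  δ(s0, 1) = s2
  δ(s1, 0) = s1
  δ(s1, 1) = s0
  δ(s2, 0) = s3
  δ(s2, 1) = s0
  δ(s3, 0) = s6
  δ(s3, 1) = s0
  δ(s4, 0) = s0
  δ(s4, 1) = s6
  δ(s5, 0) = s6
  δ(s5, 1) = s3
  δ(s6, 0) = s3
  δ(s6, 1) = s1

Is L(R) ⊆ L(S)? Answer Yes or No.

No

The string 00 is in L(R) but not in L(S).
So L(R) ⊄ L(S).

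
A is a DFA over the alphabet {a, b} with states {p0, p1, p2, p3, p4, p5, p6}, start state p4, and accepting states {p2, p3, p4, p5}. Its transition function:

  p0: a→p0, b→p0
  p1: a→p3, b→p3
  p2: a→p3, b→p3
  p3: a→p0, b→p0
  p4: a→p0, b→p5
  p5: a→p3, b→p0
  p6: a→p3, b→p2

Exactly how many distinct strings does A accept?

3

The useful subgraph on states {p3, p4, p5} is acyclic, so L(A) is finite; the longest accepting path visits 3 useful states, giving maximum string length 2.
Counting accepting paths from p4 by length: 1 of length 0, 1 of length 1, 1 of length 2. Total 3.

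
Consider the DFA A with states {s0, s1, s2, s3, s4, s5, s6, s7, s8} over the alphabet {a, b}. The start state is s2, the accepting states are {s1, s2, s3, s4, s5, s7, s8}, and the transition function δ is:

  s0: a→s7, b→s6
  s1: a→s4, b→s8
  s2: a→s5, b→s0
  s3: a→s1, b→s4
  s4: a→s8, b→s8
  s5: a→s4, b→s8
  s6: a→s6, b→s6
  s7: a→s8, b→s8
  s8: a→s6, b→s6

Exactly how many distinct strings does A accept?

The useful subgraph on states {s0, s2, s4, s5, s7, s8} is acyclic, so L(A) is finite; the longest accepting path visits 4 useful states, giving maximum string length 3.
Counting accepting paths from s2 by length: 1 of length 0, 1 of length 1, 3 of length 2, 4 of length 3. Total 9.

9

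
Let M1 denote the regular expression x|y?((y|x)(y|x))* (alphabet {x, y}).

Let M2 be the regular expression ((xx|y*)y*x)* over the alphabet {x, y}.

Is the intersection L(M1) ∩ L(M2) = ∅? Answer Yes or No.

No

The empty string ε is accepted by both M1 and M2.
Hence L(M1) ∩ L(M2) ≠ ∅.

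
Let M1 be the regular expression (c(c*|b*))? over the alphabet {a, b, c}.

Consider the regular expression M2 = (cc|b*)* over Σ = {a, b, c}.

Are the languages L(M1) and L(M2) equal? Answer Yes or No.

The string c is accepted by M1 but rejected by M2.
So L(M1) ≠ L(M2).

No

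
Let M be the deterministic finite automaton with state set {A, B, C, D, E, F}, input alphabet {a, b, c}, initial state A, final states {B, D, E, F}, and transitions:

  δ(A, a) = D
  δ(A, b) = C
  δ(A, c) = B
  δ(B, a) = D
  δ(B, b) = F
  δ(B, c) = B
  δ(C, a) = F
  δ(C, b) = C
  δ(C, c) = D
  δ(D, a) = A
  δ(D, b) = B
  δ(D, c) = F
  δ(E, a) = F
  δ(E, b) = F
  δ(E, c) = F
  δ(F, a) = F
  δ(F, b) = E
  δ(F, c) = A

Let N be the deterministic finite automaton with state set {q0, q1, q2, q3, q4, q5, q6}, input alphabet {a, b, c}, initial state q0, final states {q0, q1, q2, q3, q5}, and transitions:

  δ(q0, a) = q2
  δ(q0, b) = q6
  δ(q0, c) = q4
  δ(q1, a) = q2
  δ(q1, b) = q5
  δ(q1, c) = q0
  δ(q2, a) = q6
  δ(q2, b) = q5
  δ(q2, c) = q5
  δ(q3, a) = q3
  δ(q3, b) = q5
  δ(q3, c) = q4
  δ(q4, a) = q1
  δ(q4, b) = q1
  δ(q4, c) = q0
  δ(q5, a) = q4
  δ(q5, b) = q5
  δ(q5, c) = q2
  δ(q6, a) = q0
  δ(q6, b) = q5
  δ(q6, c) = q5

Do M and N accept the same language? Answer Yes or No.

No

The string c is accepted by M but rejected by N.
So L(M) ≠ L(N).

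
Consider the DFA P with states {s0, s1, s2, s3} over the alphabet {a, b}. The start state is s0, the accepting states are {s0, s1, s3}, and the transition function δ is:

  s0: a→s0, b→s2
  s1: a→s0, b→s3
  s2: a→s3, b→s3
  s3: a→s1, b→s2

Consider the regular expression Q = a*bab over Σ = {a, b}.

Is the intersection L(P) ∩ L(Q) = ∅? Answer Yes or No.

Yes

Converting the expression Q to a DFA (subset construction, then merging equivalent states) gives the minimal DFA with states {q0, q1, q2, q3, q4}, start state q0, accepting states {q4} and transitions q0: a→q0, b→q1; q1: a→q2, b→q3; q2: a→q3, b→q4; q3: a→q3, b→q3; q4: a→q3, b→q3.
Exploring the product automaton P × Q from the start pair (s0, q0), following both machines on each input symbol, reaches 8 state pairs: (s0, q0), (s2, q1), (s3, q2), (s3, q3), (s1, q3), (s2, q4), (s2, q3), (s0, q3).
P accepts in {s0, s1, s3} and Q accepts in {q4}; no reachable pair has both components accepting, so no string drives both machines to acceptance simultaneously and L(P) ∩ L(Q) = ∅.
So no string is accepted by both, and the intersection is empty.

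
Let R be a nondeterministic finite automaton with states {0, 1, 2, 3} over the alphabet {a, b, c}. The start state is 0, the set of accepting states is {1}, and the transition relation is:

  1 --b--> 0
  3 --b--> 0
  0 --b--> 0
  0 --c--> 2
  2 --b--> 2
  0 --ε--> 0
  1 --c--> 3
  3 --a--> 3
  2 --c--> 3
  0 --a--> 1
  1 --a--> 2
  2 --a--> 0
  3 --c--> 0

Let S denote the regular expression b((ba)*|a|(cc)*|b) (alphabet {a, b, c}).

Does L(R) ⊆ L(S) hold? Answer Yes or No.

The string a is in L(R) but not in L(S).
So L(R) ⊄ L(S).

No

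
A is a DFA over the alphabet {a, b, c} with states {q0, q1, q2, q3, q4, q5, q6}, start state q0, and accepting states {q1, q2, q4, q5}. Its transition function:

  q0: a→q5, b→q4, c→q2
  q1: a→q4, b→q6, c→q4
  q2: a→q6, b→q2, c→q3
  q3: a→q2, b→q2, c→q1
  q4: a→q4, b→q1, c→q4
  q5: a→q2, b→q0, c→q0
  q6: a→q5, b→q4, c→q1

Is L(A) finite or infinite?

infinite

State q2 is reachable from the start and can reach an accepting state, and it lies on the cycle q2 → q2.
Traversing that cycle any number of times yields accepted strings of unbounded length, so the language is infinite.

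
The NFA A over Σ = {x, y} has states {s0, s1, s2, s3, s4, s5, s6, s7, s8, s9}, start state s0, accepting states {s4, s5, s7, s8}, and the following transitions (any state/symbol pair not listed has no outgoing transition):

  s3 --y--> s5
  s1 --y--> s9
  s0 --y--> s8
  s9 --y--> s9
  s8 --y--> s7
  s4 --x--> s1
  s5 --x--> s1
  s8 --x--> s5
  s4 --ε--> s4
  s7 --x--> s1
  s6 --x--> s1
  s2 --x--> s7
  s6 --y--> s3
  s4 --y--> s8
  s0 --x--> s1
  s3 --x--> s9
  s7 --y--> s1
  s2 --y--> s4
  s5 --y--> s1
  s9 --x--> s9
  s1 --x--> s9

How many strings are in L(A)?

The useful subgraph on states {s0, s5, s7, s8} is acyclic, so L(A) is finite; the longest accepting path visits 3 useful states, giving maximum string length 2.
Counting accepting paths from s0 by length: 1 of length 1, 2 of length 2. Total 3.

3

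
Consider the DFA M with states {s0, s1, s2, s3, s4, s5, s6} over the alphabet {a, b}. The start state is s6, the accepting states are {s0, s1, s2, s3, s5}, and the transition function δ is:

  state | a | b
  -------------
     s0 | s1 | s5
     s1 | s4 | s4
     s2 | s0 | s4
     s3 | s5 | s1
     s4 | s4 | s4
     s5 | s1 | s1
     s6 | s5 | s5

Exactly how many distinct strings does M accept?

The useful subgraph on states {s1, s5, s6} is acyclic, so L(M) is finite; the longest accepting path visits 3 useful states, giving maximum string length 2.
Counting accepting paths from s6 by length: 2 of length 1, 4 of length 2. Total 6.

6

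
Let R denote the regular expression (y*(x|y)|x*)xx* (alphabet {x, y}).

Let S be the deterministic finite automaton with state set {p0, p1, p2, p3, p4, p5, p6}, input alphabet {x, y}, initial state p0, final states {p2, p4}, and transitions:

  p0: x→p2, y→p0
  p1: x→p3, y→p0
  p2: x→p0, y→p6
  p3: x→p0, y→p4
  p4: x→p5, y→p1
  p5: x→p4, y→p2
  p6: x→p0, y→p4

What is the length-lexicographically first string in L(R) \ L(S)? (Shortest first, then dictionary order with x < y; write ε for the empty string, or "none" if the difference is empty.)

xx

The string xx is accepted by R but not by S.
No shorter string lies in the difference, and xx is the lexicographically first length-2 string in L(R) \ L(S).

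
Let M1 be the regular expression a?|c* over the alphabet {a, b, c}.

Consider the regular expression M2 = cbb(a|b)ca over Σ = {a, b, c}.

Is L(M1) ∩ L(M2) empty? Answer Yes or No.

Yes

Converting the expression M1 to a DFA (subset construction, then merging equivalent states) gives the minimal DFA with states {r0, r1, r2, r3}, start state r0, accepting states {r0, r1, r3} and transitions r0: a→r1, b→r2, c→r3; r1: a→r2, b→r2, c→r2; r2: a→r2, b→r2, c→r2; r3: a→r2, b→r2, c→r3.
Converting the expression M2 to a DFA (subset construction, then merging equivalent states) gives the minimal DFA with states {t0, t1, t2, t3, t4, t5, t6, t7}, start state t0, accepting states {t7} and transitions t0: a→t1, b→t1, c→t2; t1: a→t1, b→t1, c→t1; t2: a→t1, b→t3, c→t1; t3: a→t1, b→t4, c→t1; t4: a→t5, b→t5, c→t1; t5: a→t1, b→t1, c→t6; t6: a→t7, b→t1, c→t1; t7: a→t1, b→t1, c→t1.
Exploring the product automaton M1 × M2 from the start pair (r0, t0), following both machines on each input symbol, reaches 10 state pairs: (r0, t0), (r1, t1), (r2, t1), (r3, t2), (r2, t3), (r3, t1), (r2, t4), (r2, t5), (r2, t6), (r2, t7).
M1 accepts in {r0, r1, r3} and M2 accepts in {t7}; no reachable pair has both components accepting, so no string drives both machines to acceptance simultaneously and L(M1) ∩ L(M2) = ∅.
So no string is accepted by both, and the intersection is empty.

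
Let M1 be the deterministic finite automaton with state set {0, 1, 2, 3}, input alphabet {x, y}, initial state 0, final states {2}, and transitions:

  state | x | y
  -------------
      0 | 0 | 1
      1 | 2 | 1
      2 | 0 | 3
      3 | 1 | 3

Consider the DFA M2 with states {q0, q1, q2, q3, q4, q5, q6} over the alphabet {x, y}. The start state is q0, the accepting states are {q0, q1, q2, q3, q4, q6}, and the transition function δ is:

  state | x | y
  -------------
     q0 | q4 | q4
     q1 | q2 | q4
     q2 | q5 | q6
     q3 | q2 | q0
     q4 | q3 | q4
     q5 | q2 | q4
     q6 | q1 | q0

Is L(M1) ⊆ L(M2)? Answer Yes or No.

Exploring the product automaton M1 × M2 from the start pair (0, q0), following both machines on each input symbol, reaches 17 state pairs: (0, q0), (0, q4), (1, q4), (0, q3), (2, q3), (0, q2), (1, q0), (3, q0), (0, q5), (1, q6), (2, q4), (3, q4), (2, q1), (1, q3), (2, q2), (3, q6), (1, q1).
M1 accepts in {2} and M2 accepts in {q0, q1, q2, q3, q4, q6}. The reachable pairs whose M1-component is accepting are (2, q3), (2, q4), (2, q1), (2, q2); in each of them the M2-component is accepting too, so the product for L(M1) \ L(M2) (M1-component accepting, M2-component rejecting) has no reachable accepting pair and the difference is empty.
Hence every string in L(M1) is also in L(M2).

Yes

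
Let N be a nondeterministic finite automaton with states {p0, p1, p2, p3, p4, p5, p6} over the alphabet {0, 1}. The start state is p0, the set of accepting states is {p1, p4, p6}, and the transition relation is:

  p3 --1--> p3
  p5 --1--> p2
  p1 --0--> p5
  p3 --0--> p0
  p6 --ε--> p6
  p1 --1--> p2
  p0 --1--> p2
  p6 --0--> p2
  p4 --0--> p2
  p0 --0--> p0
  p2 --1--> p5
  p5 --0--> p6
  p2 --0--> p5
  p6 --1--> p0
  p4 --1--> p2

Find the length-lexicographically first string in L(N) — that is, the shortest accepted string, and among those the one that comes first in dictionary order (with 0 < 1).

A breadth-first search from p0 reaches an accepting state first via the path p0 → p2 → p5 → p6 on input 100.
No string of length < 3 is accepted (BFS exhausts all shorter strings without reaching an accepting state), and 100 is the lexicographically least accepting string of length 3.

100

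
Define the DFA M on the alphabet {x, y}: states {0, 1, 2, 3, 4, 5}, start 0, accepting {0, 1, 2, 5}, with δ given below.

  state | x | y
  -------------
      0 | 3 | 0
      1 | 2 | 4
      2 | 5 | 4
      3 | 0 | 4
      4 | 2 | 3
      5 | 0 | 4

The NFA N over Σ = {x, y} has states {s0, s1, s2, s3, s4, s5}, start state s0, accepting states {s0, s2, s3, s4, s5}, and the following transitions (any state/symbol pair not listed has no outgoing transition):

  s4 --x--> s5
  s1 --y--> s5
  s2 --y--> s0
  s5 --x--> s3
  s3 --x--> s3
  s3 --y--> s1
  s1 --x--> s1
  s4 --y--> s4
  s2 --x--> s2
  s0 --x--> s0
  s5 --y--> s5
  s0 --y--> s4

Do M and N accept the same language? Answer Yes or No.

The string yxxy is accepted by M but rejected by N.
So L(M) ≠ L(N).

No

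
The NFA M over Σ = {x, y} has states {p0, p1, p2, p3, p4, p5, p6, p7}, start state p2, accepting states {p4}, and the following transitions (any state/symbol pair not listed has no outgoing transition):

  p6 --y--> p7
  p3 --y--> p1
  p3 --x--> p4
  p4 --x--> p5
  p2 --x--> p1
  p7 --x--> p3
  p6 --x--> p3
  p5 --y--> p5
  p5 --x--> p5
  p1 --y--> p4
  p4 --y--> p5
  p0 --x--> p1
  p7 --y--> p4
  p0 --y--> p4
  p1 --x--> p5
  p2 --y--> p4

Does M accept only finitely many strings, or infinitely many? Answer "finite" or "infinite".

finite

The useful states (reachable from p2 and able to reach an accepting state) are {p1, p2, p4}.
Restricted to these states the transition graph has no cycle, so every accepting path has bounded length and L is finite.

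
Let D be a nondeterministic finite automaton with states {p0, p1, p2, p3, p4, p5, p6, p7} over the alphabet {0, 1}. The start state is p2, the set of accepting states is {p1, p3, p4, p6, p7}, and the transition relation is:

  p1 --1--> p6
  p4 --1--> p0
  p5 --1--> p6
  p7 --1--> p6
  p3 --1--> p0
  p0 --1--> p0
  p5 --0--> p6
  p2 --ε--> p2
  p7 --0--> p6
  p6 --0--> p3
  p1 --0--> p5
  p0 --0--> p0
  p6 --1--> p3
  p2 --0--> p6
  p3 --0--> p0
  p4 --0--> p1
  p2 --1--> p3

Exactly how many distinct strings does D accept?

The useful subgraph on states {p2, p3, p6} is acyclic, so L(D) is finite; the longest accepting path visits 3 useful states, giving maximum string length 2.
Counting accepting paths from p2 by length: 2 of length 1, 2 of length 2. Total 4.

4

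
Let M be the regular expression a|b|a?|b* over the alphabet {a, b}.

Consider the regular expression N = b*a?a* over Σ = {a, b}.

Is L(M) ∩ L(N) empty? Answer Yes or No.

No

The empty string ε is accepted by both M and N.
Hence L(M) ∩ L(N) ≠ ∅.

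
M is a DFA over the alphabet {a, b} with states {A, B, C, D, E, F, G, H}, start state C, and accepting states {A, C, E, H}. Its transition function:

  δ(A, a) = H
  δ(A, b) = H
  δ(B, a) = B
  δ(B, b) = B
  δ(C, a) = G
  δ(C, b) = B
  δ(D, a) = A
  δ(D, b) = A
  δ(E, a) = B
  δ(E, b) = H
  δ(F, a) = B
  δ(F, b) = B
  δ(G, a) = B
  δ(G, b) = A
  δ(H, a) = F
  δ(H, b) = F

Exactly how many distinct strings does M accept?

The useful subgraph on states {A, C, G, H} is acyclic, so L(M) is finite; the longest accepting path visits 4 useful states, giving maximum string length 3.
Counting accepting paths from C by length: 1 of length 0, 1 of length 2, 2 of length 3. Total 4.

4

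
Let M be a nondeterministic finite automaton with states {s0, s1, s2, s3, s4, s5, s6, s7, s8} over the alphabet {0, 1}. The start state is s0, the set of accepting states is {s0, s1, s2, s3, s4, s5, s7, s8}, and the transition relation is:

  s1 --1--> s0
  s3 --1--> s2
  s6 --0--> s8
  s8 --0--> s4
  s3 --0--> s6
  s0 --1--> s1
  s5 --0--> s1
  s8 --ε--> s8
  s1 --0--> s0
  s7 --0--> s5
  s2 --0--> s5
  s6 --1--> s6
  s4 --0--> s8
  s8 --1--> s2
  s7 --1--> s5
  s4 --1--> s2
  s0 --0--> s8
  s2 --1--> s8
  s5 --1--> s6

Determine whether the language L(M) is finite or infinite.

infinite

State s8 is reachable from the start and can reach an accepting state, and it lies on the cycle s8 → s2 → s8.
Traversing that cycle any number of times yields accepted strings of unbounded length, so the language is infinite.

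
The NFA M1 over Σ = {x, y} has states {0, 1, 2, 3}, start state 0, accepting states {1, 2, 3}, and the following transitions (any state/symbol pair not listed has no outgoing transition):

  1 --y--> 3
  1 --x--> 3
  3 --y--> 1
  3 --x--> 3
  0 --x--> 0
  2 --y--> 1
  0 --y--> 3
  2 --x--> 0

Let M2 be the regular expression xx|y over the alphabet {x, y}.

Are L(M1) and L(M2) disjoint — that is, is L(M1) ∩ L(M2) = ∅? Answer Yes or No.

The string y is accepted by both M1 and M2.
Hence L(M1) ∩ L(M2) ≠ ∅.

No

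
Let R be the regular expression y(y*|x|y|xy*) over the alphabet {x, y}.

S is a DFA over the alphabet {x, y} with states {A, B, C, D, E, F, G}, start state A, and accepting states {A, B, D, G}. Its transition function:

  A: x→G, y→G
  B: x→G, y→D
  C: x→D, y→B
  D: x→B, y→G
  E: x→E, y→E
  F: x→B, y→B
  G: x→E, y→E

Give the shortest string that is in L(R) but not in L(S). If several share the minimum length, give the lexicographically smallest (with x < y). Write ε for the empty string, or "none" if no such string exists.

The string yx is accepted by R but not by S.
No shorter string lies in the difference, and yx is the lexicographically first length-2 string in L(R) \ L(S).

yx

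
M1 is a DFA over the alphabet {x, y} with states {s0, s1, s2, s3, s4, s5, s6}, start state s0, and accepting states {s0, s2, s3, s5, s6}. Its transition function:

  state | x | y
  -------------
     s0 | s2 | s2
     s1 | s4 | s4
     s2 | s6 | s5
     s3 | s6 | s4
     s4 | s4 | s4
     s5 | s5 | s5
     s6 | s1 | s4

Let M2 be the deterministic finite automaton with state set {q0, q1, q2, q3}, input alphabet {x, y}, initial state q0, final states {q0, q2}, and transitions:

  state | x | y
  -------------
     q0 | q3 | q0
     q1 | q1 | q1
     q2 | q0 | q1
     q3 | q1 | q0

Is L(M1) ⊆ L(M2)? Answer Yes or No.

No

The string x is in L(M1) but not in L(M2).
So L(M1) ⊄ L(M2).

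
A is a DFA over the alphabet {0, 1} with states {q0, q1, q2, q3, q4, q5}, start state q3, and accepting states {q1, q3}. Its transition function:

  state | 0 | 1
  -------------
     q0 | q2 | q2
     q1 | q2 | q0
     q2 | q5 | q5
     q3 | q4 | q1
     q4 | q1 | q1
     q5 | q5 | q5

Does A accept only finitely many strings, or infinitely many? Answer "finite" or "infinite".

finite

The useful states (reachable from q3 and able to reach an accepting state) are {q1, q3, q4}.
Restricted to these states the transition graph has no cycle, so every accepting path has bounded length and L is finite.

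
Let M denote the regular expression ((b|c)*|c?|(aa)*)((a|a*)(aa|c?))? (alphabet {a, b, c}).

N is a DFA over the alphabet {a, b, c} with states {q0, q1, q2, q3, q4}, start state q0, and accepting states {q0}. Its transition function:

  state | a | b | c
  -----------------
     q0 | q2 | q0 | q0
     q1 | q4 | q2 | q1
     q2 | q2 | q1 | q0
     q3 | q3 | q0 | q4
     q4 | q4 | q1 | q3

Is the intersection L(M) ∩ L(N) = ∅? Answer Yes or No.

No

The empty string ε is accepted by both M and N.
Hence L(M) ∩ L(N) ≠ ∅.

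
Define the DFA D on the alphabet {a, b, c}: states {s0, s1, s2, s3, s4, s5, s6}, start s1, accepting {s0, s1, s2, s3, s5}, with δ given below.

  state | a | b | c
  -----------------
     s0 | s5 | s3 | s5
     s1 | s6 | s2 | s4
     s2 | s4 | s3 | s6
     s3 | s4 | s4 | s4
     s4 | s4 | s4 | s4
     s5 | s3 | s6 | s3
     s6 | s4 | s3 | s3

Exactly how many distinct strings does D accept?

7

The useful subgraph on states {s1, s2, s3, s6} is acyclic, so L(D) is finite; the longest accepting path visits 4 useful states, giving maximum string length 3.
Counting accepting paths from s1 by length: 1 of length 0, 1 of length 1, 3 of length 2, 2 of length 3. Total 7.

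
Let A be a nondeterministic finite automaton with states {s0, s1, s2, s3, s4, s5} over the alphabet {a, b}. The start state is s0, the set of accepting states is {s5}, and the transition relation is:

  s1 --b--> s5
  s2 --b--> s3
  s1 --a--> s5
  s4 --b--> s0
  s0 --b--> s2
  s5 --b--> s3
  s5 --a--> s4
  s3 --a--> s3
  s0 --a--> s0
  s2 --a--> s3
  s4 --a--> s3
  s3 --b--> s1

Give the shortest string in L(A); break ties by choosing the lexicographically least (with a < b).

A breadth-first search from s0 reaches an accepting state first via the path s0 → s2 → s3 → s1 → s5 on input baba.
No string of length < 4 is accepted (BFS exhausts all shorter strings without reaching an accepting state), and baba is the lexicographically least accepting string of length 4.

baba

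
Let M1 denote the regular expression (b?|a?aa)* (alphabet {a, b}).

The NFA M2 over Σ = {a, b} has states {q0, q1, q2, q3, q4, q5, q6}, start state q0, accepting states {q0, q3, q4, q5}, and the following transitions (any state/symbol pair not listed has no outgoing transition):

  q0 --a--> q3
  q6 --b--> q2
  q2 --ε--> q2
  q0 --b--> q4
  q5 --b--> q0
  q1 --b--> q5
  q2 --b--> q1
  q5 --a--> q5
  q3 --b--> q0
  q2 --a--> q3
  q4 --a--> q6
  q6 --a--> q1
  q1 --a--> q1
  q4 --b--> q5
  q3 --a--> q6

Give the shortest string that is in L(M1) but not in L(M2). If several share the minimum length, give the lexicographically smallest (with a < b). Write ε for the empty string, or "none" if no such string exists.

The string aa is accepted by M1 but not by M2.
No shorter string lies in the difference, and aa is the lexicographically first length-2 string in L(M1) \ L(M2).

aa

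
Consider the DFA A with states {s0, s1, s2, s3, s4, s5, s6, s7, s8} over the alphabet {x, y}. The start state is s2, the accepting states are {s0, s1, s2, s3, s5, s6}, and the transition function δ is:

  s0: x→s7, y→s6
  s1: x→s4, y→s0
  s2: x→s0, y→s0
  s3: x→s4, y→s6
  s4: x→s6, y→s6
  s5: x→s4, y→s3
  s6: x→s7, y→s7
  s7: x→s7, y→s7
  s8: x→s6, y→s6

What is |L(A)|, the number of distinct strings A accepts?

5

The useful subgraph on states {s0, s2, s6} is acyclic, so L(A) is finite; the longest accepting path visits 3 useful states, giving maximum string length 2.
Counting accepting paths from s2 by length: 1 of length 0, 2 of length 1, 2 of length 2. Total 5.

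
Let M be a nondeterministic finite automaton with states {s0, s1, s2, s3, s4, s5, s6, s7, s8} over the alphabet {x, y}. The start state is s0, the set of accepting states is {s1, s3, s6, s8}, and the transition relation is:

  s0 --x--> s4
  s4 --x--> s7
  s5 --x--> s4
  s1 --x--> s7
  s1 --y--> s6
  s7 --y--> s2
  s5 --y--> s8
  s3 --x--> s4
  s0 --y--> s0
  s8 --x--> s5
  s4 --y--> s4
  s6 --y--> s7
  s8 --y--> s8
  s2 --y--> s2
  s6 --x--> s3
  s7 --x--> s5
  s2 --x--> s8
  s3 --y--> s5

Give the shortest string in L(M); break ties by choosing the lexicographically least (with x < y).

A breadth-first search from s0 reaches an accepting state first via the path s0 → s4 → s7 → s5 → s8 on input xxxy.
No string of length < 4 is accepted (BFS exhausts all shorter strings without reaching an accepting state), and xxxy is the lexicographically least accepting string of length 4.

xxxy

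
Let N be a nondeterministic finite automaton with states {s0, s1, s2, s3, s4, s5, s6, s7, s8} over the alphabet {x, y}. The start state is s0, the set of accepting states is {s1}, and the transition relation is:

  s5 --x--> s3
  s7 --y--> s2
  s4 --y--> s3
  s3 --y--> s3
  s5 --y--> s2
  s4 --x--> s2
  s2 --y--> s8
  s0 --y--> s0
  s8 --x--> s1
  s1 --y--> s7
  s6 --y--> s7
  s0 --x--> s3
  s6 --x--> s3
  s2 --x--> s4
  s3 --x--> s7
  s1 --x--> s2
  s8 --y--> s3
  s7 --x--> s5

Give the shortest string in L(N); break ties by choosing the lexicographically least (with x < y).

A breadth-first search from s0 reaches an accepting state first via the path s0 → s3 → s7 → s2 → s8 → s1 on input xxyyx.
No string of length < 5 is accepted (BFS exhausts all shorter strings without reaching an accepting state), and xxyyx is the lexicographically least accepting string of length 5.

xxyyx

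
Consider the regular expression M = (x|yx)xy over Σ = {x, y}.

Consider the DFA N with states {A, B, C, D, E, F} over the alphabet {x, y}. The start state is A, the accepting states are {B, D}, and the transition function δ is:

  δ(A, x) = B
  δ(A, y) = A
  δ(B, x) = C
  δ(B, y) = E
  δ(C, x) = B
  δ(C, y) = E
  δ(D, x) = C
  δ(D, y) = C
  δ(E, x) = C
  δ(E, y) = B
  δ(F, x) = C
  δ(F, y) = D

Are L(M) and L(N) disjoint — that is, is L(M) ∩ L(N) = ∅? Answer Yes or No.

Converting the expression M to a DFA (subset construction, then merging equivalent states) gives the minimal DFA with states {m0, m1, m2, m3, m4, m5}, start state m0, accepting states {m5} and transitions m0: x→m1, y→m2; m1: x→m3, y→m4; m2: x→m1, y→m4; m3: x→m4, y→m5; m4: x→m4, y→m4; m5: x→m4, y→m4.
Exploring the product automaton M × N from the start pair (m0, A), following both machines on each input symbol, reaches 9 state pairs: (m0, A), (m1, B), (m2, A), (m3, C), (m4, E), (m4, A), (m4, B), (m5, E), (m4, C).
M accepts in {m5} and N accepts in {B, D}; no reachable pair has both components accepting, so no string drives both machines to acceptance simultaneously and L(M) ∩ L(N) = ∅.
So no string is accepted by both, and the intersection is empty.

Yes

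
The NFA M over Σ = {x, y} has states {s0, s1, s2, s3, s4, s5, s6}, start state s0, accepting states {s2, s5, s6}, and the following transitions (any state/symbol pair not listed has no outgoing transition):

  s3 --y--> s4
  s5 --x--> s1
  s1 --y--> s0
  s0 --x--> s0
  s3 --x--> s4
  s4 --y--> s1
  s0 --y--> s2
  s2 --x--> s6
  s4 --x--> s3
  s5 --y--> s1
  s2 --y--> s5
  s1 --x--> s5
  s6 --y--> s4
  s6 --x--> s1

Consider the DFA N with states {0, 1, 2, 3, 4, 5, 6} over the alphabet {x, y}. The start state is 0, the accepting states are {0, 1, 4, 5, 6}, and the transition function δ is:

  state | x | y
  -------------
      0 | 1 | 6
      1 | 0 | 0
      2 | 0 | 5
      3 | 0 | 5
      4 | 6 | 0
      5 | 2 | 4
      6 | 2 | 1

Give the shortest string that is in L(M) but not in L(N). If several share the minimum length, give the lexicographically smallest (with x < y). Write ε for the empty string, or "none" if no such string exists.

yx

The string yx is accepted by M but not by N.
No shorter string lies in the difference, and yx is the lexicographically first length-2 string in L(M) \ L(N).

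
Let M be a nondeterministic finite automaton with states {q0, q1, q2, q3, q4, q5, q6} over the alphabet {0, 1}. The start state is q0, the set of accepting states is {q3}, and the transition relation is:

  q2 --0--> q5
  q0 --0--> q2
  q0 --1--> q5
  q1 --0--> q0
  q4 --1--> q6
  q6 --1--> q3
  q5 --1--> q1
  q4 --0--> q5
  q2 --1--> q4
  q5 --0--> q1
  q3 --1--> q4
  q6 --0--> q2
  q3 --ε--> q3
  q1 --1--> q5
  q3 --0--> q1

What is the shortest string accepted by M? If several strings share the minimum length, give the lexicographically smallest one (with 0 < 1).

0111

A breadth-first search from q0 reaches an accepting state first via the path q0 → q2 → q4 → q6 → q3 on input 0111.
No string of length < 4 is accepted (BFS exhausts all shorter strings without reaching an accepting state), and 0111 is the lexicographically least accepting string of length 4.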